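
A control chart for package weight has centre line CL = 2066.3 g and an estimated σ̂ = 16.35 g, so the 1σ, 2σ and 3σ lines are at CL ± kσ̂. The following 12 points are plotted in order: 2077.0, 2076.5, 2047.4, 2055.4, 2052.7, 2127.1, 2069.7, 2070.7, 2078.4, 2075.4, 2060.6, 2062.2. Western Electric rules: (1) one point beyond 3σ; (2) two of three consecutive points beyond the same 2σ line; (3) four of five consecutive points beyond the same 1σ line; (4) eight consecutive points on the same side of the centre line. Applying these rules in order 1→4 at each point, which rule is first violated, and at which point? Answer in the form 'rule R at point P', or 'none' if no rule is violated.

rule 1 at point 6

Zone of each point (C = within 1σ̂, B = 1σ̂–2σ̂, A = 2σ̂–3σ̂, * = beyond 3σ̂; sign = side of CL): 1:+C, 2:+C, 3:-B, 4:-C, 5:-C, 6:+*, 7:+C, 8:+C, 9:+C, 10:+C, 11:-C, 12:-C
Rule 1 (one point beyond the 3σ limits) is satisfied at point 6.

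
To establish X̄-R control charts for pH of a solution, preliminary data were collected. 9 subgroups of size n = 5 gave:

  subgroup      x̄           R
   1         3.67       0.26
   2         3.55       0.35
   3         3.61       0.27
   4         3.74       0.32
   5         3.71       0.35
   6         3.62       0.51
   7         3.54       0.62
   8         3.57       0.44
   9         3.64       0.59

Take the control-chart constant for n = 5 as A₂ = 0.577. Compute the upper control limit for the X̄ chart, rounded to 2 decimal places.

X̄̄ = (3.67 + 3.55 + 3.61 + 3.74 + 3.71 + 3.62 + 3.54 + 3.57 + 3.64) / 9 = 32.6500 / 9 = 3.6278
R̄ = (0.26 + 0.35 + 0.27 + 0.32 + 0.35 + 0.51 + 0.62 + 0.44 + 0.59) / 9 = 3.7100 / 9 = 0.4122
UCL = X̄̄ + A₂·R̄ = 3.6278 + 0.577 × 0.4122 = 3.8656

3.87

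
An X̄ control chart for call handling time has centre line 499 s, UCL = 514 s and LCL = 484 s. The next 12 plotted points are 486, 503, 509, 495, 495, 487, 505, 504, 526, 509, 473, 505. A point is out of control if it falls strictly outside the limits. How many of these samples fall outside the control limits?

Compare each point to [484, 514]: sample 9 = 526 > UCL; sample 11 = 473 < LCL.

2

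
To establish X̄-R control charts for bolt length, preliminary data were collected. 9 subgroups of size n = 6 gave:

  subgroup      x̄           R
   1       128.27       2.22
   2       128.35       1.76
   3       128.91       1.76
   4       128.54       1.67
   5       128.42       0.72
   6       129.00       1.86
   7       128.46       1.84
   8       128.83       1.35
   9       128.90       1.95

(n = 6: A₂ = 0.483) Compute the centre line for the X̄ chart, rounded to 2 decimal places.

128.63

X̄̄ = (128.27 + 128.35 + 128.91 + 128.54 + 128.42 + 129.00 + 128.46 + 128.83 + 128.90) / 9 = 1157.6800 / 9 = 128.6311
CL = X̄̄ = 128.6311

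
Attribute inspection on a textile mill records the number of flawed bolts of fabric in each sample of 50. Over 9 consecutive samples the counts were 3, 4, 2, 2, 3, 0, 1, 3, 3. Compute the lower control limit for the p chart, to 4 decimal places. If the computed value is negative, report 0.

0.0000

p̄ = Σdᵢ / (k·n) = 21 / (9 × 50) = 0.04667
LCL = p̄ − 3·√(p̄(1−p̄)/n) = 0.04667 − 3 × 0.02983 = -0.04282 → 0 (negative, so LCL = 0)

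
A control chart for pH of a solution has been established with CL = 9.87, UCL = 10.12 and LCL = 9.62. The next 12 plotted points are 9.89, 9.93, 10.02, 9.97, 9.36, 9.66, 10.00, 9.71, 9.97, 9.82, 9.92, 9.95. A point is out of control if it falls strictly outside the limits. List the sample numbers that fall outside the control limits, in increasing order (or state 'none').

Compare each point to [9.62, 10.12]: sample 5 = 9.36 < LCL.

5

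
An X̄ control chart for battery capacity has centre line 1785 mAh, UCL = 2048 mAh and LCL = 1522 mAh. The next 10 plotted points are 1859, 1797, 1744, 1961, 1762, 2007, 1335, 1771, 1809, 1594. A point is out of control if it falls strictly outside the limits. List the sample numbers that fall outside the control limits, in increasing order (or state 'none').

Compare each point to [1522, 2048]: sample 7 = 1335 < LCL.

7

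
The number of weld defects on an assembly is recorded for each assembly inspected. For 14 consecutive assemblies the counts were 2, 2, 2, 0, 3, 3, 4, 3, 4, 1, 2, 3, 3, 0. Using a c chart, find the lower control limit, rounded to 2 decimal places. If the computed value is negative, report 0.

0.00

c̄ = (2 + 2 + 2 + 0 + 3 + 3 + 4 + 3 + 4 + 1 + 2 + 3 + 3 + 0) / 14 = 32 / 14 = 2.2857
LCL = c̄ − 3√c̄ = 2.2857 − 3 × 1.5119 = -2.2499 → 0 (cannot be negative)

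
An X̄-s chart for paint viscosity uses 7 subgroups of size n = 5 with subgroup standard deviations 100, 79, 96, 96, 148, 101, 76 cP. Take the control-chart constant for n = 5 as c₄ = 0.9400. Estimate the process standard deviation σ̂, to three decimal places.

s̄ = (100 + 79 + 96 + 96 + 148 + 101 + 76) / 7 = 99.4286
σ̂ = s̄ / c₄ = 99.4286 / 0.9400 = 105.7751

105.775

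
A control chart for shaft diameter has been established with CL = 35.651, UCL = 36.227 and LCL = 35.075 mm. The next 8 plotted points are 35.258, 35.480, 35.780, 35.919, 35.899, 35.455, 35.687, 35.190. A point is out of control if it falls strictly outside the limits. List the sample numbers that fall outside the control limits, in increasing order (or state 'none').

none

All 8 points lie within [35.075, 36.227].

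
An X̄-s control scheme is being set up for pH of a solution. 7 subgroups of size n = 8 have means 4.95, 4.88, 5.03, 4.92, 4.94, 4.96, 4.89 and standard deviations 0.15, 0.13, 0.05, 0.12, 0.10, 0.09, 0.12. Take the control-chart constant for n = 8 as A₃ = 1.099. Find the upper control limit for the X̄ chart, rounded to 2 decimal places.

X̄̄ = (4.95 + 4.88 + 5.03 + 4.92 + 4.94 + 4.96 + 4.89) / 7 = 4.9386
s̄ = (0.15 + 0.13 + 0.05 + 0.12 + 0.10 + 0.09 + 0.12) / 7 = 0.1086
UCL = X̄̄ + A₃·s̄ = 4.9386 + 1.099 × 0.1086 = 5.0579

5.06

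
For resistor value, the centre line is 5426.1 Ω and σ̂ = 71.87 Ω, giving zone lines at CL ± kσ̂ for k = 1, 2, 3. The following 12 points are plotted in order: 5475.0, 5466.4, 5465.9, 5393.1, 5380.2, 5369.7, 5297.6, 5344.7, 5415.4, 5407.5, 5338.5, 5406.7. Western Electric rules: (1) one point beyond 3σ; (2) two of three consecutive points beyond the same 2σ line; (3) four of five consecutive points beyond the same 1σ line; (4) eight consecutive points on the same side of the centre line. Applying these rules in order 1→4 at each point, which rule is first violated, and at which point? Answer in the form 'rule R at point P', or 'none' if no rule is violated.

Zone of each point (C = within 1σ̂, B = 1σ̂–2σ̂, A = 2σ̂–3σ̂, * = beyond 3σ̂; sign = side of CL): 1:+C, 2:+C, 3:+C, 4:-C, 5:-C, 6:-C, 7:-B, 8:-B, 9:-C, 10:-C, 11:-B, 12:-C
Rule 4 (eight consecutive points on the same side of the centre line) is satisfied at point 11.

rule 4 at point 11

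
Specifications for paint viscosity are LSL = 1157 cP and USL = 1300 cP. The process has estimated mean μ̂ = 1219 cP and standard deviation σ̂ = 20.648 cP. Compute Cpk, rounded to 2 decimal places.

Cpu = (USL − μ̂) / (3σ̂) = (1300 − 1219) / (3 × 20.648) = 1.3076; Cpl = (μ̂ − LSL) / (3σ̂) = (1219 − 1157) / (3 × 20.648) = 1.0009; Cpk = min(Cpu, Cpl) = 1.0009

1.00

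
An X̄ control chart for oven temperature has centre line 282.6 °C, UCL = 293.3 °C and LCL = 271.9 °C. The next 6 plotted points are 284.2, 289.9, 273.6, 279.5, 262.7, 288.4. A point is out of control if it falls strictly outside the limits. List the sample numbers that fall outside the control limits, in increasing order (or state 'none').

5

Compare each point to [271.9, 293.3]: sample 5 = 262.7 < LCL.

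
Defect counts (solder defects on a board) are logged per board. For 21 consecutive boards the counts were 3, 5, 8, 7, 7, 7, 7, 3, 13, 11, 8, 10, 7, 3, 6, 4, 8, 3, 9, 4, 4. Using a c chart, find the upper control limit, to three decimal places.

c̄ = (3 + 5 + 8 + 7 + 7 + 7 + 7 + 3 + 13 + 11 + 8 + 10 + 7 + 3 + 6 + 4 + 8 + 3 + 9 + 4 + 4) / 21 = 137 / 21 = 6.5238
UCL = c̄ + 3√c̄ = 6.5238 + 3 × √6.5238 = 6.5238 + 3 × 2.5542 = 14.1863

14.186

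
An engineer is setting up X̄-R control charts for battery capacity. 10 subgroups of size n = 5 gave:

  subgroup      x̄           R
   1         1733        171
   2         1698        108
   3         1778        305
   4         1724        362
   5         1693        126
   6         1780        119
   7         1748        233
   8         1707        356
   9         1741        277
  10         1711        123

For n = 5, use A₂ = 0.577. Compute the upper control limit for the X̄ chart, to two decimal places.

1857.09

X̄̄ = (1733 + 1698 + 1778 + 1724 + 1693 + 1780 + 1748 + 1707 + 1741 + 1711) / 10 = 17313.0000 / 10 = 1731.3000
R̄ = (171 + 108 + 305 + 362 + 126 + 119 + 233 + 356 + 277 + 123) / 10 = 2180.0000 / 10 = 218.0000
UCL = X̄̄ + A₂·R̄ = 1731.3000 + 0.577 × 218.0000 = 1857.0860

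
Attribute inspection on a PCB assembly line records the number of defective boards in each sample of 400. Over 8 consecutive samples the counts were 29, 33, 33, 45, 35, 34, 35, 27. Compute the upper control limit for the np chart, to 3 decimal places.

p̄ = Σdᵢ / (k·n) = 271 / (8 × 400) = 0.08469
UCL = np̄ + 3·√(np̄(1−p̄)) = 33.8750 + 3 × √(33.8750×0.91531) = 33.8750 + 3 × 5.5683 = 50.5800

50.580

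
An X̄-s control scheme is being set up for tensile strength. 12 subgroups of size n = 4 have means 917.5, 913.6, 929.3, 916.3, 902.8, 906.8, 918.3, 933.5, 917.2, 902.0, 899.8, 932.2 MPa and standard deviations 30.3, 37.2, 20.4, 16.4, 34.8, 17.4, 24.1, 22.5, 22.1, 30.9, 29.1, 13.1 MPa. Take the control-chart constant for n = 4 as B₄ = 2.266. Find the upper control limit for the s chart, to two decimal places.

56.33

s̄ = (30.3 + 37.2 + 20.4 + 16.4 + 34.8 + 17.4 + 24.1 + 22.5 + 22.1 + 30.9 + 29.1 + 13.1) / 12 = 24.8583
UCL_s = B₄·s̄ = 2.266 × 24.8583 = 56.3290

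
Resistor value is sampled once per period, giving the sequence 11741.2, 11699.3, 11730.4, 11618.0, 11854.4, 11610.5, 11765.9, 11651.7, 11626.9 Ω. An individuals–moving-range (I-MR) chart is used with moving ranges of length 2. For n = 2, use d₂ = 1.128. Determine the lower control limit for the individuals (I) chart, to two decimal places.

X̄ = (11741.2 + 11699.3 + 11730.4 + 11618.0 + 11854.4 + 11610.5 + 11765.9 + 11651.7 + 11626.9) / 9 = 11699.8111
Moving ranges: 41.9, 31.1, 112.4, 236.4, 243.9, 155.4, 114.2, 24.8; M̄R̄ = 960.1000 / 8 = 120.0125
LCL = X̄ − 3·M̄R̄/d₂ = 11699.8111 − 3 × 120.0125 / 1.128 = 11380.6289

11380.63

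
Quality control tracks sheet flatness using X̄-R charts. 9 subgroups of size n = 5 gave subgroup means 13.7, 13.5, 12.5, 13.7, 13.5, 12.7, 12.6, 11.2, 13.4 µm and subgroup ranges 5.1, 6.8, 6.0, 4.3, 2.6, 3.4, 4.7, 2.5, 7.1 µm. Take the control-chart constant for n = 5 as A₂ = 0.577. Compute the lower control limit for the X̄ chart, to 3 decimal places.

X̄̄ = (13.7 + 13.5 + 12.5 + 13.7 + 13.5 + 12.7 + 12.6 + 11.2 + 13.4) / 9 = 116.8000 / 9 = 12.9778
R̄ = (5.1 + 6.8 + 6.0 + 4.3 + 2.6 + 3.4 + 4.7 + 2.5 + 7.1) / 9 = 42.5000 / 9 = 4.7222
LCL = X̄̄ − A₂·R̄ = 12.9778 − 0.577 × 4.7222 = 10.2531

10.253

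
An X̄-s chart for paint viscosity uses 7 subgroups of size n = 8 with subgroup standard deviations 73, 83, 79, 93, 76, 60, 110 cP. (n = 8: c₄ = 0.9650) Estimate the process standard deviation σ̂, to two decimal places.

s̄ = (73 + 83 + 79 + 93 + 76 + 60 + 110) / 7 = 82.0000
σ̂ = s̄ / c₄ = 82.0000 / 0.9650 = 84.9741

84.97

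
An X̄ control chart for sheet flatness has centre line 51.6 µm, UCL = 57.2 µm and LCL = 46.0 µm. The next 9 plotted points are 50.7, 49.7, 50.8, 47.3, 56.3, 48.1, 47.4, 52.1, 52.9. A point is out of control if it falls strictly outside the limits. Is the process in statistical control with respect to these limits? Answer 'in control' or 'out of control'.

All 9 points lie within [46.0, 57.2].

in control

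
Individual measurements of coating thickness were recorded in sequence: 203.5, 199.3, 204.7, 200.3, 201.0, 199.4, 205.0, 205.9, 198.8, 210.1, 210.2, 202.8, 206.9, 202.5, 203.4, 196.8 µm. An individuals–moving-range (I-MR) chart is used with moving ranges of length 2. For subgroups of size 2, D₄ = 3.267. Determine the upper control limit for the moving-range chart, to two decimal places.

Moving ranges: 4.2, 5.4, 4.4, 0.7, 1.6, 5.6, 0.9, 7.1, 11.3, 0.1, 7.4, 4.1, 4.4, 0.9, 6.6; M̄R̄ = 64.7000 / 15 = 4.3133
UCL_MR = D₄·M̄R̄ = 3.267 × 4.3133 = 14.0917

14.09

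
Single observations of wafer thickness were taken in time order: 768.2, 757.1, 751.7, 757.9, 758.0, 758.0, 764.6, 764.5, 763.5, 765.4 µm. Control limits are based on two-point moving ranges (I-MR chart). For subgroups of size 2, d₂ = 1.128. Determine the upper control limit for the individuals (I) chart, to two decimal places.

770.46

X̄ = (768.2 + 757.1 + 751.7 + 757.9 + 758.0 + 758.0 + 764.6 + 764.5 + 763.5 + 765.4) / 10 = 760.8900
Moving ranges: 11.1, 5.4, 6.2, 0.1, 0.0, 6.6, 0.1, 1.0, 1.9; M̄R̄ = 32.4000 / 9 = 3.6000
UCL = X̄ + 3·M̄R̄/d₂ = 760.8900 + 3 × 3.6000 / 1.128 = 770.4645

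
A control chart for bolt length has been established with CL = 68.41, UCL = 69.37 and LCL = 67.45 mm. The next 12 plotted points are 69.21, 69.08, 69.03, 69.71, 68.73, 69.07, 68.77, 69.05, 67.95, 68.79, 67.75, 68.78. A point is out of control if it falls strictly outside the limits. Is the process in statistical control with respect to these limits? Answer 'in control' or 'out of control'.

Compare each point to [67.45, 69.37]: sample 4 = 69.71 > UCL.

out of control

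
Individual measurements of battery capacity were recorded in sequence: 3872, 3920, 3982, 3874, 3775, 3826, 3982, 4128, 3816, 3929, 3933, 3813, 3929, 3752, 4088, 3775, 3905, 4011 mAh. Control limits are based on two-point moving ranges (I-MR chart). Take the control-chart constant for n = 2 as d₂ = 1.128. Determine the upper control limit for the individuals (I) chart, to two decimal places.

X̄ = (3872 + 3920 + 3982 + 3874 + 3775 + 3826 + 3982 + 4128 + 3816 + 3929 + 3933 + 3813 + 3929 + 3752 + 4088 + 3775 + 3905 + 4011) / 18 = 3906.1111
Moving ranges: 48, 62, 108, 99, 51, 156, 146, 312, 113, 4, 120, 116, 177, 336, 313, 130, 106; M̄R̄ = 2397.0000 / 17 = 141.0000
UCL = X̄ + 3·M̄R̄/d₂ = 3906.1111 + 3 × 141.0000 / 1.128 = 4281.1111

4281.11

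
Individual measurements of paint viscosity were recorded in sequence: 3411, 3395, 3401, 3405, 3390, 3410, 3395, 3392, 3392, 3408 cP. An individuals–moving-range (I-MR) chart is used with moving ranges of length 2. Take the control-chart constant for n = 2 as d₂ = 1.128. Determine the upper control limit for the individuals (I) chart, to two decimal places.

X̄ = (3411 + 3395 + 3401 + 3405 + 3390 + 3410 + 3395 + 3392 + 3392 + 3408) / 10 = 3399.9000
Moving ranges: 16, 6, 4, 15, 20, 15, 3, 0, 16; M̄R̄ = 95.0000 / 9 = 10.5556
UCL = X̄ + 3·M̄R̄/d₂ = 3399.9000 + 3 × 10.5556 / 1.128 = 3427.9733

3427.97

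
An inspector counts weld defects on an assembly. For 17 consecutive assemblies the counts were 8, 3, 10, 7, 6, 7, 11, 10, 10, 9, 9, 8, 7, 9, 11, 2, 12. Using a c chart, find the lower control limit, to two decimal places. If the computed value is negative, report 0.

0.00

c̄ = (8 + 3 + 10 + 7 + 6 + 7 + 11 + 10 + 10 + 9 + 9 + 8 + 7 + 9 + 11 + 2 + 12) / 17 = 139 / 17 = 8.1765
LCL = c̄ − 3√c̄ = 8.1765 − 3 × 2.8595 = -0.4019 → 0 (cannot be negative)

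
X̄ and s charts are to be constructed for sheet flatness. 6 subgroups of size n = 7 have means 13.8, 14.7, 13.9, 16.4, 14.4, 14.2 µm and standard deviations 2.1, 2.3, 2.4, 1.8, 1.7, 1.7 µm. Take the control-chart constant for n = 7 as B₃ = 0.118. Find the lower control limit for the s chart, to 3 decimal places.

s̄ = (2.1 + 2.3 + 2.4 + 1.8 + 1.7 + 1.7) / 6 = 2.0000
LCL_s = B₃·s̄ = 0.118 × 2.0000 = 0.2360

0.236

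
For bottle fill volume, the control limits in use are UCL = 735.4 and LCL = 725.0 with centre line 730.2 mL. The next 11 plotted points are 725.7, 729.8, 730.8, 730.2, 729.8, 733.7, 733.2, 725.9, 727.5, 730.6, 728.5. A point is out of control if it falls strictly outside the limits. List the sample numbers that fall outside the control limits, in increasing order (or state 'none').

All 11 points lie within [725.0, 735.4].

none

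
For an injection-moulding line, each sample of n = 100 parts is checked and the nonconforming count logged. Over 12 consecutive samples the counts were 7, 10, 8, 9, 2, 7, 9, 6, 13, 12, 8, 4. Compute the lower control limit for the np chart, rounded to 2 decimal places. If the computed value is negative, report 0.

p̄ = Σdᵢ / (k·n) = 95 / (12 × 100) = 0.07917
LCL = np̄ − 3·√(np̄(1−p̄)) = 7.9167 − 3 × 2.7000 = -0.1833 → 0 (negative, so LCL = 0)

0.00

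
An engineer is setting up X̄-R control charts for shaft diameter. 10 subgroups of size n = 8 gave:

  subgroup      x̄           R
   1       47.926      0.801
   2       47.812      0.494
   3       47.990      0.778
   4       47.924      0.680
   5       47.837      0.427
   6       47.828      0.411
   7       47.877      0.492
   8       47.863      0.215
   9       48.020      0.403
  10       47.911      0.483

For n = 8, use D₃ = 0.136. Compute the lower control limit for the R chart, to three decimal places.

R̄ = (0.801 + 0.494 + 0.778 + 0.680 + 0.427 + 0.411 + 0.492 + 0.215 + 0.403 + 0.483) / 10 = 5.1840 / 10 = 0.5184
LCL_R = D₃·R̄ = 0.136 × 0.5184 = 0.0705

0.071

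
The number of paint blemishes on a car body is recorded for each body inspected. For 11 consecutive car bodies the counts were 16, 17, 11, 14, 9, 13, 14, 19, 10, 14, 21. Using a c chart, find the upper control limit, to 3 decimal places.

c̄ = (16 + 17 + 11 + 14 + 9 + 13 + 14 + 19 + 10 + 14 + 21) / 11 = 158 / 11 = 14.3636
UCL = c̄ + 3√c̄ = 14.3636 + 3 × √14.3636 = 14.3636 + 3 × 3.7899 = 25.7335

25.733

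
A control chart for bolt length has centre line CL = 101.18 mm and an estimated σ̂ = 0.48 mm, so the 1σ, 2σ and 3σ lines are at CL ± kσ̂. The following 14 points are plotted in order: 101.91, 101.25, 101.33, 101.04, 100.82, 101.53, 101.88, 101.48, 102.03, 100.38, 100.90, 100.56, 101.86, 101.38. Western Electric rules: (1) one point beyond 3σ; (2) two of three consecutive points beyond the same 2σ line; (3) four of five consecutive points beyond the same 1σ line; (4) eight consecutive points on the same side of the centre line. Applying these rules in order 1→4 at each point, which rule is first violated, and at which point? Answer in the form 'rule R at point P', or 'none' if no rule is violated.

Zone of each point (C = within 1σ̂, B = 1σ̂–2σ̂, A = 2σ̂–3σ̂, * = beyond 3σ̂; sign = side of CL): 1:+B, 2:+C, 3:+C, 4:-C, 5:-C, 6:+C, 7:+B, 8:+C, 9:+B, 10:-B, 11:-C, 12:-B, 13:+B, 14:+C
No rule fires across all 14 points.

none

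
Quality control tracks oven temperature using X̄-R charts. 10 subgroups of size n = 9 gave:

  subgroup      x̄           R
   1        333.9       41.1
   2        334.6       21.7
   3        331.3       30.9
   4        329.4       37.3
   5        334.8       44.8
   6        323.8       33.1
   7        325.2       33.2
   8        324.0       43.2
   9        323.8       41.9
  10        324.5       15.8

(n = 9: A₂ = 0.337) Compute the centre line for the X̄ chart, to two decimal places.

X̄̄ = (333.9 + 334.6 + 331.3 + 329.4 + 334.8 + 323.8 + 325.2 + 324.0 + 323.8 + 324.5) / 10 = 3285.3000 / 10 = 328.5300
CL = X̄̄ = 328.5300

328.53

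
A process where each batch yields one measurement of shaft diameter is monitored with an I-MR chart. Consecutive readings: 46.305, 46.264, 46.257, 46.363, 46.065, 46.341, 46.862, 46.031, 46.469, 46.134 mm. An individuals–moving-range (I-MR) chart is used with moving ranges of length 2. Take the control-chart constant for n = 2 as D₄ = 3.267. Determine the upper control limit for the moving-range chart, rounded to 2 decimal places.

Moving ranges: 0.041, 0.007, 0.106, 0.298, 0.276, 0.521, 0.831, 0.438, 0.335; M̄R̄ = 2.8530 / 9 = 0.3170
UCL_MR = D₄·M̄R̄ = 3.267 × 0.3170 = 1.0356

1.04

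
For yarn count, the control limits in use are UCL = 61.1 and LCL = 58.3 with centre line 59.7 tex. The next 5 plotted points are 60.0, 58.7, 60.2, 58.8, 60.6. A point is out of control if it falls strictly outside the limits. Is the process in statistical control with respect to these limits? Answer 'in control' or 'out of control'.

in control

All 5 points lie within [58.3, 61.1].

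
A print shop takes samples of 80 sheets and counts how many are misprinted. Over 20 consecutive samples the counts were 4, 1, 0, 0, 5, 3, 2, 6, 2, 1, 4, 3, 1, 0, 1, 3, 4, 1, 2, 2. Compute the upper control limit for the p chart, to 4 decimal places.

p̄ = Σdᵢ / (k·n) = 45 / (20 × 80) = 0.02813
UCL = p̄ + 3·√(p̄(1−p̄)/n) = 0.02813 + 3 × √(0.02813×0.97188/80) = 0.02813 + 3 × 0.01848 = 0.08358

0.0836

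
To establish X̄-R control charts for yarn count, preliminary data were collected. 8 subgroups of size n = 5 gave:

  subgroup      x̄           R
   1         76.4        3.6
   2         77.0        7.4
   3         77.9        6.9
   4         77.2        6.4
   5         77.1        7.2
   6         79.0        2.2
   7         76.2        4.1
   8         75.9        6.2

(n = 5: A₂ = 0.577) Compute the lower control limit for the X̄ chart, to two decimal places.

73.91

X̄̄ = (76.4 + 77.0 + 77.9 + 77.2 + 77.1 + 79.0 + 76.2 + 75.9) / 8 = 616.7000 / 8 = 77.0875
R̄ = (3.6 + 7.4 + 6.9 + 6.4 + 7.2 + 2.2 + 4.1 + 6.2) / 8 = 44.0000 / 8 = 5.5000
LCL = X̄̄ − A₂·R̄ = 77.0875 − 0.577 × 5.5000 = 73.9140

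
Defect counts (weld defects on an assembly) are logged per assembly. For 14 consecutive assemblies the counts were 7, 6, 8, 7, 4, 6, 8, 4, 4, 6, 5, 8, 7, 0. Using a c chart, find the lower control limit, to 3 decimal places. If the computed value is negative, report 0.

c̄ = (7 + 6 + 8 + 7 + 4 + 6 + 8 + 4 + 4 + 6 + 5 + 8 + 7 + 0) / 14 = 80 / 14 = 5.7143
LCL = c̄ − 3√c̄ = 5.7143 − 3 × 2.3905 = -1.4571 → 0 (cannot be negative)

0.000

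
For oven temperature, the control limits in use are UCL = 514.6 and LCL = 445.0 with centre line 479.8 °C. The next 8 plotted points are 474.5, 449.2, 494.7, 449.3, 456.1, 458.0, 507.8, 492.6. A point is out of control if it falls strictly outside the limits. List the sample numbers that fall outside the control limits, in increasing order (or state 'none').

All 8 points lie within [445.0, 514.6].

none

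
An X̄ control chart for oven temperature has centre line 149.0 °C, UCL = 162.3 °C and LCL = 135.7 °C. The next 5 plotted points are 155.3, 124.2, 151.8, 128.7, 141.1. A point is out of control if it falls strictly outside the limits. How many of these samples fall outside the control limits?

2

Compare each point to [135.7, 162.3]: sample 2 = 124.2 < LCL; sample 4 = 128.7 < LCL.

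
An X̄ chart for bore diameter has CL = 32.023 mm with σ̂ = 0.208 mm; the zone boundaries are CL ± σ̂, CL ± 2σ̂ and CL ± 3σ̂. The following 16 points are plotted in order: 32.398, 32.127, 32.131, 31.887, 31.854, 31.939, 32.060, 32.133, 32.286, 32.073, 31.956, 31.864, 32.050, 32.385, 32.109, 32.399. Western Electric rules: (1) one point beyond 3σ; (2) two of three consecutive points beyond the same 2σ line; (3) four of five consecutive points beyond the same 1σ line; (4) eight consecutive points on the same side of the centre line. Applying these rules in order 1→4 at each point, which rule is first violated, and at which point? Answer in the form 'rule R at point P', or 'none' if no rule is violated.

Zone of each point (C = within 1σ̂, B = 1σ̂–2σ̂, A = 2σ̂–3σ̂, * = beyond 3σ̂; sign = side of CL): 1:+B, 2:+C, 3:+C, 4:-C, 5:-C, 6:-C, 7:+C, 8:+C, 9:+B, 10:+C, 11:-C, 12:-C, 13:+C, 14:+B, 15:+C, 16:+B
No rule fires across all 16 points.

none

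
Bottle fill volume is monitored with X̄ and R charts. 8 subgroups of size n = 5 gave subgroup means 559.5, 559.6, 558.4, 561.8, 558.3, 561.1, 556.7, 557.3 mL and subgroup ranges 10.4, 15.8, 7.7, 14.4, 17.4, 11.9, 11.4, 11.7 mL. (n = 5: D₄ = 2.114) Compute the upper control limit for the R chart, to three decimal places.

R̄ = (10.4 + 15.8 + 7.7 + 14.4 + 17.4 + 11.9 + 11.4 + 11.7) / 8 = 100.7000 / 8 = 12.5875
UCL_R = D₄·R̄ = 2.114 × 12.5875 = 26.6100

26.610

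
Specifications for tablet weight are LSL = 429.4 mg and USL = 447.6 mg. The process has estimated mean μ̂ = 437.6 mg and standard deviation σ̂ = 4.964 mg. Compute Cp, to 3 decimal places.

0.611

Cp = (USL − LSL) / (6σ̂) = (447.6 − 429.4) / (6 × 4.964) = 18.2000 / 29.7840 = 0.6111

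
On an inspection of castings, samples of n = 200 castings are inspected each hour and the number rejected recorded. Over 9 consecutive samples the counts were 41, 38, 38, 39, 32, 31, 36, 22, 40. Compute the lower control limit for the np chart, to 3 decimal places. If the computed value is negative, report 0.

p̄ = Σdᵢ / (k·n) = 317 / (9 × 200) = 0.17611
LCL = np̄ − 3·√(np̄(1−p̄)) = 35.2222 − 3 × 5.3869 = 19.0614

19.061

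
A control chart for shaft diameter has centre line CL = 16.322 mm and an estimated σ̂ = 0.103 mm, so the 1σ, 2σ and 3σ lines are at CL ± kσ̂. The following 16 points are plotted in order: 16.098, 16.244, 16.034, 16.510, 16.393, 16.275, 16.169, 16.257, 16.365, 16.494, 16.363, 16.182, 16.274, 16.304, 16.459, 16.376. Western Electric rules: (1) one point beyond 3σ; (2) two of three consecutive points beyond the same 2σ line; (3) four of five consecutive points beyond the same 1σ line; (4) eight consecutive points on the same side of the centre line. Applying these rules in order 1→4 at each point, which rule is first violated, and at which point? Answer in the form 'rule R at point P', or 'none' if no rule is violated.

rule 2 at point 3

Zone of each point (C = within 1σ̂, B = 1σ̂–2σ̂, A = 2σ̂–3σ̂, * = beyond 3σ̂; sign = side of CL): 1:-A, 2:-C, 3:-A, 4:+B, 5:+C, 6:-C, 7:-B, 8:-C, 9:+C, 10:+B, 11:+C, 12:-B, 13:-C, 14:-C, 15:+B, 16:+C
Rule 2 (two of three consecutive points beyond the same 2σ limit) is satisfied at point 3.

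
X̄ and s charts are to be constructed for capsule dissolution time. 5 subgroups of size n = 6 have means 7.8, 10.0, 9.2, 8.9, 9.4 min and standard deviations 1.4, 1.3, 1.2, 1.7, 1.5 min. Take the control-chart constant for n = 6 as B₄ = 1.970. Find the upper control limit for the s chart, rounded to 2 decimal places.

s̄ = (1.4 + 1.3 + 1.2 + 1.7 + 1.5) / 5 = 1.4200
UCL_s = B₄·s̄ = 1.970 × 1.4200 = 2.7974

2.80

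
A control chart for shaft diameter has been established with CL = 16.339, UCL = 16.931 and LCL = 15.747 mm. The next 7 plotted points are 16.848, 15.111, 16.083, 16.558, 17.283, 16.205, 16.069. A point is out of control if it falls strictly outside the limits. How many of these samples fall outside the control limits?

2

Compare each point to [15.747, 16.931]: sample 2 = 15.111 < LCL; sample 5 = 17.283 > UCL.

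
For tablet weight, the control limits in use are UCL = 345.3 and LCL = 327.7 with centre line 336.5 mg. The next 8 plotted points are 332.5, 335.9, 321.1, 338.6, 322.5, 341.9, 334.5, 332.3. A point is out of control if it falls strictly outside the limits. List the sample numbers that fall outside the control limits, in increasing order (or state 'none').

3, 5

Compare each point to [327.7, 345.3]: sample 3 = 321.1 < LCL; sample 5 = 322.5 < LCL.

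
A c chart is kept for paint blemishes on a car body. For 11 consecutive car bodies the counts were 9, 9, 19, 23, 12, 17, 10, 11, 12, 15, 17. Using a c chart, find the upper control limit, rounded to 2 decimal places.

c̄ = (9 + 9 + 19 + 23 + 12 + 17 + 10 + 11 + 12 + 15 + 17) / 11 = 154 / 11 = 14.0000
UCL = c̄ + 3√c̄ = 14.0000 + 3 × √14.0000 = 14.0000 + 3 × 3.7417 = 25.2250

25.22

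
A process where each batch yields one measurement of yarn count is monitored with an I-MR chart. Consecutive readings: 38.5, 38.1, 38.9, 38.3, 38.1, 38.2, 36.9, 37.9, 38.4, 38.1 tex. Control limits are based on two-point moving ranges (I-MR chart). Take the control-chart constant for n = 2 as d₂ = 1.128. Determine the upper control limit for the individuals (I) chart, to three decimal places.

X̄ = (38.5 + 38.1 + 38.9 + 38.3 + 38.1 + 38.2 + 36.9 + 37.9 + 38.4 + 38.1) / 10 = 38.1400
Moving ranges: 0.4, 0.8, 0.6, 0.2, 0.1, 1.3, 1.0, 0.5, 0.3; M̄R̄ = 5.2000 / 9 = 0.5778
UCL = X̄ + 3·M̄R̄/d₂ = 38.1400 + 3 × 0.5778 / 1.128 = 39.6766

39.677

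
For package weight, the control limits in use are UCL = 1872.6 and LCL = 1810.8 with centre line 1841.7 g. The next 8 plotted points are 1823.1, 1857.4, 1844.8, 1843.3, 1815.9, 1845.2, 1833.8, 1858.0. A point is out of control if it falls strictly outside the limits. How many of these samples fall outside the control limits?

0

All 8 points lie within [1810.8, 1872.6].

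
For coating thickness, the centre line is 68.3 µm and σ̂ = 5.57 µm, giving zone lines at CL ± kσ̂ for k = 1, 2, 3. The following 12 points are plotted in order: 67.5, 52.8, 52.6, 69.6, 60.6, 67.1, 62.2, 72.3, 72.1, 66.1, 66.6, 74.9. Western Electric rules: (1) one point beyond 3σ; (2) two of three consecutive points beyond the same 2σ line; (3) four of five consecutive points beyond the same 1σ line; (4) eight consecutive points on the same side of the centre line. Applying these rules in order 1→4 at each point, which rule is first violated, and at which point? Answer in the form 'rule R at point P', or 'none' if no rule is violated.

Zone of each point (C = within 1σ̂, B = 1σ̂–2σ̂, A = 2σ̂–3σ̂, * = beyond 3σ̂; sign = side of CL): 1:-C, 2:-A, 3:-A, 4:+C, 5:-B, 6:-C, 7:-B, 8:+C, 9:+C, 10:-C, 11:-C, 12:+B
Rule 2 (two of three consecutive points beyond the same 2σ limit) is satisfied at point 3.

rule 2 at point 3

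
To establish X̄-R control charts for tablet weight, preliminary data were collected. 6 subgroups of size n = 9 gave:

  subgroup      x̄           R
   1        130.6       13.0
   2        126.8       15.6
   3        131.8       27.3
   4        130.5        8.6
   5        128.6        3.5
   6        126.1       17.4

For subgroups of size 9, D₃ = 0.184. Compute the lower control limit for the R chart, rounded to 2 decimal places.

R̄ = (13.0 + 15.6 + 27.3 + 8.6 + 3.5 + 17.4) / 6 = 85.4000 / 6 = 14.2333
LCL_R = D₃·R̄ = 0.184 × 14.2333 = 2.6189

2.62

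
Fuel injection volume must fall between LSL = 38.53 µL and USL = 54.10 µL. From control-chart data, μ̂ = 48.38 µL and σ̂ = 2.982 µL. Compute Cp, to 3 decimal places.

0.870

Cp = (USL − LSL) / (6σ̂) = (54.10 − 38.53) / (6 × 2.982) = 15.5700 / 17.8920 = 0.8702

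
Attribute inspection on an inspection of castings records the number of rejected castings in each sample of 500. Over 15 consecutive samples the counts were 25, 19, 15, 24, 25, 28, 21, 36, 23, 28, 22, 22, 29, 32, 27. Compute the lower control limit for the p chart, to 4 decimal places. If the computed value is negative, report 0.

p̄ = Σdᵢ / (k·n) = 376 / (15 × 500) = 0.05013
LCL = p̄ − 3·√(p̄(1−p̄)/n) = 0.05013 − 3 × 0.00976 = 0.02086

0.0209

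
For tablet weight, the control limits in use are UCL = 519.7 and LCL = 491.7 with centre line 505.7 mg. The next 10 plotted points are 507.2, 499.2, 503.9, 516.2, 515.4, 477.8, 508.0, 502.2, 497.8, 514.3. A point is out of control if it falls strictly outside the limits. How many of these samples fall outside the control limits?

1

Compare each point to [491.7, 519.7]: sample 6 = 477.8 < LCL.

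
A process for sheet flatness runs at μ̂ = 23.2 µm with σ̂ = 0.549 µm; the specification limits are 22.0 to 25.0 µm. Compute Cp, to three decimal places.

0.911

Cp = (USL − LSL) / (6σ̂) = (25.0 − 22.0) / (6 × 0.549) = 3.0000 / 3.2940 = 0.9107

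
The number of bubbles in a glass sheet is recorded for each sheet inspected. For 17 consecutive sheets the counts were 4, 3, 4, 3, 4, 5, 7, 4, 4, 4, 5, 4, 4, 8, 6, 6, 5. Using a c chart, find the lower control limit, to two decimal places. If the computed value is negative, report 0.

0.00

c̄ = (4 + 3 + 4 + 3 + 4 + 5 + 7 + 4 + 4 + 4 + 5 + 4 + 4 + 8 + 6 + 6 + 5) / 17 = 80 / 17 = 4.7059
LCL = c̄ − 3√c̄ = 4.7059 − 3 × 2.1693 = -1.8020 → 0 (cannot be negative)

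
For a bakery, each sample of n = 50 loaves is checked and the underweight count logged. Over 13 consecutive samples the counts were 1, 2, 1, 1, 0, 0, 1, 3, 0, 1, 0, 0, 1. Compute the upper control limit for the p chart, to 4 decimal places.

p̄ = Σdᵢ / (k·n) = 11 / (13 × 50) = 0.01692
UCL = p̄ + 3·√(p̄(1−p̄)/n) = 0.01692 + 3 × √(0.01692×0.98308/50) = 0.01692 + 3 × 0.01824 = 0.07165

0.0716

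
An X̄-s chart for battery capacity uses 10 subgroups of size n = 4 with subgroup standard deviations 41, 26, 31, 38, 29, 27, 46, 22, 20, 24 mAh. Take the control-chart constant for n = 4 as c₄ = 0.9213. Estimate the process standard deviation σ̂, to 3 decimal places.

s̄ = (41 + 26 + 31 + 38 + 29 + 27 + 46 + 22 + 20 + 24) / 10 = 30.4000
σ̂ = s̄ / c₄ = 30.4000 / 0.9213 = 32.9969

32.997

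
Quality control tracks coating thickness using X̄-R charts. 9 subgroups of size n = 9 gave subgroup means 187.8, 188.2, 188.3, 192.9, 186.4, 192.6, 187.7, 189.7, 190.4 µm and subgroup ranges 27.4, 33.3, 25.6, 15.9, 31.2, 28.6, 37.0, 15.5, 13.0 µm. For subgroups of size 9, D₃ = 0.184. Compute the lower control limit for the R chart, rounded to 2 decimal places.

4.65

R̄ = (27.4 + 33.3 + 25.6 + 15.9 + 31.2 + 28.6 + 37.0 + 15.5 + 13.0) / 9 = 227.5000 / 9 = 25.2778
LCL_R = D₃·R̄ = 0.184 × 25.2778 = 4.6511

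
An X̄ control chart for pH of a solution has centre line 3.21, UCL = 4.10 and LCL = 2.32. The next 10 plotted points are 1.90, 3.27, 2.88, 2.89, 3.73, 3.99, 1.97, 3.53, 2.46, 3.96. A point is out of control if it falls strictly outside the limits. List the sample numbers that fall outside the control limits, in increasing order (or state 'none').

1, 7

Compare each point to [2.32, 4.10]: sample 1 = 1.90 < LCL; sample 7 = 1.97 < LCL.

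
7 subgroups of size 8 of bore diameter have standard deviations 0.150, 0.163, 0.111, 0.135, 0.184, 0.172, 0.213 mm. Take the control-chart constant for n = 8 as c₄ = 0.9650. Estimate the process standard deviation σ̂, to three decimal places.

s̄ = (0.150 + 0.163 + 0.111 + 0.135 + 0.184 + 0.172 + 0.213) / 7 = 0.1611
σ̂ = s̄ / c₄ = 0.1611 / 0.9650 = 0.1670

0.167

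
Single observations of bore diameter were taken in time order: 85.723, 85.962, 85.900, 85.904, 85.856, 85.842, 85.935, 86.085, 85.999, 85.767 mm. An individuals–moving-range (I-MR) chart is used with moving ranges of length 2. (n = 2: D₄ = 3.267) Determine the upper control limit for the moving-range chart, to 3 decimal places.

Moving ranges: 0.239, 0.062, 0.004, 0.048, 0.014, 0.093, 0.150, 0.086, 0.232; M̄R̄ = 0.9280 / 9 = 0.1031
UCL_MR = D₄·M̄R̄ = 3.267 × 0.1031 = 0.3369

0.337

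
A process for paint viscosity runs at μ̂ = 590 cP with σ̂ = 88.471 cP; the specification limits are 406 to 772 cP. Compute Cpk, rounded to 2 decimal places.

0.69

Cpu = (USL − μ̂) / (3σ̂) = (772 − 590) / (3 × 88.471) = 0.6857; Cpl = (μ̂ − LSL) / (3σ̂) = (590 − 406) / (3 × 88.471) = 0.6933; Cpk = min(Cpu, Cpl) = 0.6857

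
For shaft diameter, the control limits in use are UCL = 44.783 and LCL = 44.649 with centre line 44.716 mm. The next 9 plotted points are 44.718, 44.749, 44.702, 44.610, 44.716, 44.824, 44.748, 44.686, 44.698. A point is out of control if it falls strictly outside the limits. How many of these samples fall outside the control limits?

2

Compare each point to [44.649, 44.783]: sample 4 = 44.610 < LCL; sample 6 = 44.824 > UCL.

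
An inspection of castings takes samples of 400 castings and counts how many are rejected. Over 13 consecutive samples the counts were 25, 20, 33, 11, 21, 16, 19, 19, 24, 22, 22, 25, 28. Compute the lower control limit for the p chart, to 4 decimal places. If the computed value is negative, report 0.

p̄ = Σdᵢ / (k·n) = 285 / (13 × 400) = 0.05481
LCL = p̄ − 3·√(p̄(1−p̄)/n) = 0.05481 − 3 × 0.01138 = 0.02067

0.0207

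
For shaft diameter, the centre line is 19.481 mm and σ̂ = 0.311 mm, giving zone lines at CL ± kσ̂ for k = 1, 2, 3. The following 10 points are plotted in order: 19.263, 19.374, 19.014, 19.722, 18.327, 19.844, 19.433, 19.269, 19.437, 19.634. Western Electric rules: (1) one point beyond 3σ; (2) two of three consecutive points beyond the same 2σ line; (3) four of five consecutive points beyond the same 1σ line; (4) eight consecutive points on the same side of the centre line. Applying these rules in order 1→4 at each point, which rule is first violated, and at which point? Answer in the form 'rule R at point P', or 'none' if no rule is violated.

Zone of each point (C = within 1σ̂, B = 1σ̂–2σ̂, A = 2σ̂–3σ̂, * = beyond 3σ̂; sign = side of CL): 1:-C, 2:-C, 3:-B, 4:+C, 5:-*, 6:+B, 7:-C, 8:-C, 9:-C, 10:+C
Rule 1 (one point beyond the 3σ limits) is satisfied at point 5.

rule 1 at point 5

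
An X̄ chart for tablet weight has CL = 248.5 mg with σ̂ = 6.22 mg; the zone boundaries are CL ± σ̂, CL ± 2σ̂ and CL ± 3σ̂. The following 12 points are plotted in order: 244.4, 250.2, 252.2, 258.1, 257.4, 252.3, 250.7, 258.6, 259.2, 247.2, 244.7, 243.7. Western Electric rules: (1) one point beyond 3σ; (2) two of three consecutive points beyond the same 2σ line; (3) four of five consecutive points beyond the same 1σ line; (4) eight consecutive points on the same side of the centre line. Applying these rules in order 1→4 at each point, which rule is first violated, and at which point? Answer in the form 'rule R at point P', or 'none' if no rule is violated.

Zone of each point (C = within 1σ̂, B = 1σ̂–2σ̂, A = 2σ̂–3σ̂, * = beyond 3σ̂; sign = side of CL): 1:-C, 2:+C, 3:+C, 4:+B, 5:+B, 6:+C, 7:+C, 8:+B, 9:+B, 10:-C, 11:-C, 12:-C
Rule 4 (eight consecutive points on the same side of the centre line) is satisfied at point 9.

rule 4 at point 9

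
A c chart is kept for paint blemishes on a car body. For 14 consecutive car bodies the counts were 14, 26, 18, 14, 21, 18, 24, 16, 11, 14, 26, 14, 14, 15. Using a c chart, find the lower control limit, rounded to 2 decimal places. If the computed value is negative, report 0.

c̄ = (14 + 26 + 18 + 14 + 21 + 18 + 24 + 16 + 11 + 14 + 26 + 14 + 14 + 15) / 14 = 245 / 14 = 17.5000
LCL = c̄ − 3√c̄ = 17.5000 − 3 × 4.1833 = 4.9501

4.95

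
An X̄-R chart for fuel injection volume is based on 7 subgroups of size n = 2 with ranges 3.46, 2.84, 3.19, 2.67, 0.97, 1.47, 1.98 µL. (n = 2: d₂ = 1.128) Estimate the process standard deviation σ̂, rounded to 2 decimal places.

R̄ = (3.46 + 2.84 + 3.19 + 2.67 + 0.97 + 1.47 + 1.98) / 7 = 2.3686
σ̂ = R̄ / d₂ = 2.3686 / 1.128 = 2.0998

2.10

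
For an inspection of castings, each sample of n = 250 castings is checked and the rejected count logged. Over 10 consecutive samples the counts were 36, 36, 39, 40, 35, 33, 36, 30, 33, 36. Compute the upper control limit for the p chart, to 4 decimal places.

p̄ = Σdᵢ / (k·n) = 354 / (10 × 250) = 0.14160
UCL = p̄ + 3·√(p̄(1−p̄)/n) = 0.14160 + 3 × √(0.14160×0.85840/250) = 0.14160 + 3 × 0.02205 = 0.20775

0.2077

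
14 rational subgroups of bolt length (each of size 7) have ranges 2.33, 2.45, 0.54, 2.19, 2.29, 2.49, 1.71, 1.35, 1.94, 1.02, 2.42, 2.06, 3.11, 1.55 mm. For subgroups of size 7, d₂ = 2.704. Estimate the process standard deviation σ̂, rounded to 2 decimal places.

R̄ = (2.33 + 2.45 + 0.54 + 2.19 + 2.29 + 2.49 + 1.71 + 1.35 + 1.94 + 1.02 + 2.42 + 2.06 + 3.11 + 1.55) / 14 = 1.9607
σ̂ = R̄ / d₂ = 1.9607 / 2.704 = 0.7251

0.73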